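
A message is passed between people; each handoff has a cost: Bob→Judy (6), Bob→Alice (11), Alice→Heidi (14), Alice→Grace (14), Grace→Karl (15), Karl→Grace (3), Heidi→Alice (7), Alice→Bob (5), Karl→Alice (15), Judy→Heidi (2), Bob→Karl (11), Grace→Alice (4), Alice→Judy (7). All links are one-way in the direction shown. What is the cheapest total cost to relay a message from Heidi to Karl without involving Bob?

Routes from Heidi to Karl avoiding Bob:
Heidi-Alice-Grace-Karl: 7 + 14 + 15 = 36
Shortest: 36.

36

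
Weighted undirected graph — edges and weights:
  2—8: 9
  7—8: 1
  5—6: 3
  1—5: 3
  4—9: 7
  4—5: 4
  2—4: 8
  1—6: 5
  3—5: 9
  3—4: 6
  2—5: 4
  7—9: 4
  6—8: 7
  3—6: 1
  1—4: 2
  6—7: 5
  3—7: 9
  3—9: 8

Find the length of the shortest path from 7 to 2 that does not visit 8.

12

Comparing a few candidate routes:
7 - 6 - 1 - 5 - 2: 5 + 5 + 3 + 4 = 17
7 - 3 - 6 - 5 - 2: 9 + 1 + 3 + 4 = 17
7 - 6 - 5 - 2: 5 + 3 + 4 = 12
Shortest: 12.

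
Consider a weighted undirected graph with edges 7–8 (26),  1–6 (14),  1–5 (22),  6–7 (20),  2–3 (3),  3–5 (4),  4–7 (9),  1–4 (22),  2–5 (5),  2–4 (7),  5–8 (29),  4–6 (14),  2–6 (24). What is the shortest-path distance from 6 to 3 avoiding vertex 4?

27

Candidate routes:
6→2→5→3: 24 + 5 + 4 = 33
6→7→8→5→2→3: 20 + 26 + 29 + 5 + 3 = 83
6→7→8→5→3: 20 + 26 + 29 + 4 = 79
6→1→5→2→3: 14 + 22 + 5 + 3 = 44
6→1→5→3: 14 + 22 + 4 = 40
6→2→3: 24 + 3 = 27
Shortest: 27.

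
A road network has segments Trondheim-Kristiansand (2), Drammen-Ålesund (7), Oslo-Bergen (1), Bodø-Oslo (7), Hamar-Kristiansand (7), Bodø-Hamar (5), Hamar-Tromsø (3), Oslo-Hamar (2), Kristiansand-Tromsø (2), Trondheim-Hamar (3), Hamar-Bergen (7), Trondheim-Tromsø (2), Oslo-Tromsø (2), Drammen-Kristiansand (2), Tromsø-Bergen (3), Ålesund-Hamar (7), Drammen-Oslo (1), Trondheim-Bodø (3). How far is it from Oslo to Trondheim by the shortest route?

4

Some routes from Oslo to Trondheim:
Oslo-Drammen-Kristiansand-Trondheim: 1 + 2 + 2 = 5
Oslo-Tromsø-Kristiansand-Trondheim: 2 + 2 + 2 = 6
Oslo-Drammen-Kristiansand-Tromsø-Trondheim: 1 + 2 + 2 + 2 = 7
Oslo-Tromsø-Trondheim: 2 + 2 = 4
Oslo-Hamar-Trondheim: 2 + 3 = 5
Oslo-Bergen-Tromsø-Trondheim: 1 + 3 + 2 = 6
Best route has total 4 mi.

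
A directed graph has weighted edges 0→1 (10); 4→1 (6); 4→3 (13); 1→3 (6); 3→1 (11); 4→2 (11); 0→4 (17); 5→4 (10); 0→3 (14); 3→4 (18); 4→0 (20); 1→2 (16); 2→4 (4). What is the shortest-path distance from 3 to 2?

Candidate routes:
3→4→0→1→2: 18 + 20 + 10 + 16 = 64
3→4→2: 18 + 11 = 29
3→4→1→2: 18 + 6 + 16 = 40
3→1→2: 11 + 16 = 27
Best route has total 27.

27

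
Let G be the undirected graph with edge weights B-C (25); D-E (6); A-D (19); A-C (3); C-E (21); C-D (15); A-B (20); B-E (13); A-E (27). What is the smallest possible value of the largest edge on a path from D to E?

Comparing a few candidate routes:
D→A→C→E: max(19, 3, 21) = 21
D→A→B→E: max(19, 20, 13) = 20
D→E: max(6) = 6
D→C→A→B→E: max(15, 3, 20, 13) = 20
Best route has worst link 6.

6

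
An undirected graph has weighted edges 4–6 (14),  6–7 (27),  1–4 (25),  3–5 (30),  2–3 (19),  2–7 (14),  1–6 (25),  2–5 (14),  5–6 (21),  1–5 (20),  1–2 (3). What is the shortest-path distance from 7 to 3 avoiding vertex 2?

78

Paths from 7 to 3 avoiding 2:
7 → 6 → 1 → 5 → 3: 27 + 25 + 20 + 30 = 102
7 → 6 → 4 → 1 → 5 → 3: 27 + 14 + 25 + 20 + 30 = 116
7 → 6 → 5 → 3: 27 + 21 + 30 = 78
The minimum is 78.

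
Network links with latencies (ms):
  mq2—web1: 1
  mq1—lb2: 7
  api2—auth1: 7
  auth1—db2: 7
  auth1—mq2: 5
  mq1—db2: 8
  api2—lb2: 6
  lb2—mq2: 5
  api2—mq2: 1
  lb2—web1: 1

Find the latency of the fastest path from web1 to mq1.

Comparing a few candidate routes:
web1 - lb2 - mq1: 1 + 7 = 8
web1 - mq2 - lb2 - mq1: 1 + 5 + 7 = 13
web1 - mq2 - api2 - lb2 - mq1: 1 + 1 + 6 + 7 = 15
The minimum is 8 ms.

8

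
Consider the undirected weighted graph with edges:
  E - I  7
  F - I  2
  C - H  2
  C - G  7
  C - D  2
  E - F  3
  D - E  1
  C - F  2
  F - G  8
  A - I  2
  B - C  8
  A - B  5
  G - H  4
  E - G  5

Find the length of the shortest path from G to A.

12

Comparing a few candidate routes:
G → E → F → I → A: 5 + 3 + 2 + 2 = 12
G → F → I → A: 8 + 2 + 2 = 12
G → H → C → F → I → A: 4 + 2 + 2 + 2 + 2 = 12
Shortest: 12.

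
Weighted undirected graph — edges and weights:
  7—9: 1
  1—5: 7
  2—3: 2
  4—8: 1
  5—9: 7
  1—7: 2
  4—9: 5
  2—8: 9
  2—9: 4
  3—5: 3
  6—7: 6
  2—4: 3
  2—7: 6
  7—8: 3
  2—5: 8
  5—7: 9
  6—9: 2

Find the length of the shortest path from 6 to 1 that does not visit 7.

16

Comparing a few candidate routes:
6-9-4-2-3-5-1: 2 + 5 + 3 + 2 + 3 + 7 = 22
6-9-4-8-2-3-5-1: 2 + 5 + 1 + 9 + 2 + 3 + 7 = 29
6-9-2-3-5-1: 2 + 4 + 2 + 3 + 7 = 18
6-9-4-2-5-1: 2 + 5 + 3 + 8 + 7 = 25
6-9-5-1: 2 + 7 + 7 = 16
6-9-2-5-1: 2 + 4 + 8 + 7 = 21
Best route has total 16.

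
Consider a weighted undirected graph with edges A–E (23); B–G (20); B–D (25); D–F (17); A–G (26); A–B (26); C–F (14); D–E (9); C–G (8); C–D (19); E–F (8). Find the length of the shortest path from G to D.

Comparing a few candidate routes:
G - C - D: 8 + 19 = 27
G - C - F - E - D: 8 + 14 + 8 + 9 = 39
G - C - F - D: 8 + 14 + 17 = 39
The minimum is 27.

27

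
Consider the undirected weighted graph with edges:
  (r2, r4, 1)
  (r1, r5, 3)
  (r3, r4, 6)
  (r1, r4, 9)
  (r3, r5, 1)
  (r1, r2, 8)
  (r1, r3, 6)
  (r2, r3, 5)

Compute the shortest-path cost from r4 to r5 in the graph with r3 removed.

Routes from r4 to r5 avoiding r3:
r4→r1→r5: 9 + 3 = 12
r4→r2→r1→r5: 1 + 8 + 3 = 12
Best route has total 12.

12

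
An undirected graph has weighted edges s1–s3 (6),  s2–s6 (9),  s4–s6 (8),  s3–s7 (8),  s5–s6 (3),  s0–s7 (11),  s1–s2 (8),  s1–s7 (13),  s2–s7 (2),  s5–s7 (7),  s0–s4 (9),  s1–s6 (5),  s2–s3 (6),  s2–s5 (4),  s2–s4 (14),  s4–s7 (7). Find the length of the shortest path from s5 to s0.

Checking several routes:
s5 -> s2 -> s7 -> s0: 4 + 2 + 11 = 17
s5 -> s7 -> s0: 7 + 11 = 18
s5 -> s6 -> s4 -> s0: 3 + 8 + 9 = 20
s5 -> s2 -> s7 -> s4 -> s0: 4 + 2 + 7 + 9 = 22
Best route has total 17.

17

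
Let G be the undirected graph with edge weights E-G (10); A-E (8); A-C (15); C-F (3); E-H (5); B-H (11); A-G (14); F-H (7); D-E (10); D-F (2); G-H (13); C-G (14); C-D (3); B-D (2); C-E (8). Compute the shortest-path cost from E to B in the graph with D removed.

A few of the E→B routes:
E-C-F-H-B: 8 + 3 + 7 + 11 = 29
E-G-H-B: 10 + 13 + 11 = 34
E-H-B: 5 + 11 = 16
The minimum is 16.

16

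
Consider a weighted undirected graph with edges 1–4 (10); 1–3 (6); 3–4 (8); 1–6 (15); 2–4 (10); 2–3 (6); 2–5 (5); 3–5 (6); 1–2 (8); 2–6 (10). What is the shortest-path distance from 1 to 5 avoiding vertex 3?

13

Routes from 1 to 5 avoiding 3:
1→6→2→5: 15 + 10 + 5 = 30
1→2→5: 8 + 5 = 13
1→4→2→5: 10 + 10 + 5 = 25
Shortest: 13.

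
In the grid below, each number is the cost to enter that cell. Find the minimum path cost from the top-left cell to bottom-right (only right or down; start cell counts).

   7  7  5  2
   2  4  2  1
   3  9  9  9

25

Cheapest: [0,0]→[1,0]→[1,1]→[1,2]→[1,3]→[2,3]
  7 + 2 + 4 + 2 + 1 + 9 = 25
For comparison, the top-then-right route costs 31.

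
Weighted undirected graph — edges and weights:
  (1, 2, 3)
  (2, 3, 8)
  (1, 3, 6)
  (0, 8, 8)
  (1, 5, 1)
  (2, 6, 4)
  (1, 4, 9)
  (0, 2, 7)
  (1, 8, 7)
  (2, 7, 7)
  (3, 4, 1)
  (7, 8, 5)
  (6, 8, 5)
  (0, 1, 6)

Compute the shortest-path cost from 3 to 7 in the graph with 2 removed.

18

Some routes from 3 to 7 avoiding 2:
3 → 4 → 1 → 8 → 7: 1 + 9 + 7 + 5 = 22
3 → 1 → 8 → 7: 6 + 7 + 5 = 18
3 → 1 → 0 → 8 → 7: 6 + 6 + 8 + 5 = 25
Shortest: 18.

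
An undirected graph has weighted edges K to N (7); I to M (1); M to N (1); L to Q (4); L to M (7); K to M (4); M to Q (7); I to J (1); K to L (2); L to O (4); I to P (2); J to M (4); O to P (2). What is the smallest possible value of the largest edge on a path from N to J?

1

Comparing a few candidate routes:
N→M→I→J: max(1, 1, 1) = 1
N→M→J: max(1, 4) = 4
N→M→K→L→O→P→I→J: max(1, 4, 2, 4, 2, 2, 1) = 4
The minimum achievable maximum is 1.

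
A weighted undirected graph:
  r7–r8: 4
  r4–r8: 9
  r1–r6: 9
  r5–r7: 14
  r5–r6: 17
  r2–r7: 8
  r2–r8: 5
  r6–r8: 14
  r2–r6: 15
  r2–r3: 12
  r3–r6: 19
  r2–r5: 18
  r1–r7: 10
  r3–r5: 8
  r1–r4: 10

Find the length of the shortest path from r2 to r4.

14

A few of the r2→r4 routes:
r2→r6→r1→r4: 15 + 9 + 10 = 34
r2→r8→r4: 5 + 9 = 14
r2→r7→r8→r4: 8 + 4 + 9 = 21
r2→r7→r1→r4: 8 + 10 + 10 = 28
r2→r8→r7→r1→r4: 5 + 4 + 10 + 10 = 29
r2→r6→r8→r4: 15 + 14 + 9 = 38
Best route has total 14.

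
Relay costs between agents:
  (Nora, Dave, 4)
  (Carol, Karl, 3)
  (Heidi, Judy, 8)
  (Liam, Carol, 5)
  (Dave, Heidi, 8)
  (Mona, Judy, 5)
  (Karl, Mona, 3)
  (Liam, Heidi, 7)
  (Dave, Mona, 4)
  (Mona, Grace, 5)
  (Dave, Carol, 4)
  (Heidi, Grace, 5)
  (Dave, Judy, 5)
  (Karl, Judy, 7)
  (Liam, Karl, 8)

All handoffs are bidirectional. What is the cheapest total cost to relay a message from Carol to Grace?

11

Comparing a few candidate routes:
Carol -> Dave -> Judy -> Mona -> Grace: 4 + 5 + 5 + 5 = 19
Carol -> Karl -> Mona -> Grace: 3 + 3 + 5 = 11
Carol -> Dave -> Heidi -> Grace: 4 + 8 + 5 = 17
Carol -> Dave -> Mona -> Grace: 4 + 4 + 5 = 13
Carol -> Karl -> Judy -> Mona -> Grace: 3 + 7 + 5 + 5 = 20
Carol -> Liam -> Heidi -> Grace: 5 + 7 + 5 = 17
Shortest: 11.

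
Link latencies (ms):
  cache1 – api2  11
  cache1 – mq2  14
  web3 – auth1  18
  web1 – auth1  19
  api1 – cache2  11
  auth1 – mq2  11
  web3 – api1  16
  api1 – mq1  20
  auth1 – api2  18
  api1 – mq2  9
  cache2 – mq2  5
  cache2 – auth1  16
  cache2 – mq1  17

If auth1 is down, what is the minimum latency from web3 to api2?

Routes from web3 to api2 avoiding auth1:
web3→api1→mq1→cache2→mq2→cache1→api2: 16 + 20 + 17 + 5 + 14 + 11 = 83
web3→api1→cache2→mq2→cache1→api2: 16 + 11 + 5 + 14 + 11 = 57
web3→api1→mq2→cache1→api2: 16 + 9 + 14 + 11 = 50
Best route has total 50 ms.

50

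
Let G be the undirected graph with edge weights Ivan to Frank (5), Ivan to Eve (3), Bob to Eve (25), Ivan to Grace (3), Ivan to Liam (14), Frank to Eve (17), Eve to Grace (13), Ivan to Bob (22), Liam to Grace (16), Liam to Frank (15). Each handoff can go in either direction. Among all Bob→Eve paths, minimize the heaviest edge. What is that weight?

22

A few of the Bob→Eve routes:
Bob-Ivan-Liam-Grace-Eve: max(22, 14, 16, 13) = 22
Bob-Ivan-Liam-Frank-Eve: max(22, 14, 15, 17) = 22
Bob-Ivan-Grace-Liam-Frank-Eve: max(22, 3, 16, 15, 17) = 22
Bob-Ivan-Eve: max(22, 3) = 22
The minimum achievable maximum is 22.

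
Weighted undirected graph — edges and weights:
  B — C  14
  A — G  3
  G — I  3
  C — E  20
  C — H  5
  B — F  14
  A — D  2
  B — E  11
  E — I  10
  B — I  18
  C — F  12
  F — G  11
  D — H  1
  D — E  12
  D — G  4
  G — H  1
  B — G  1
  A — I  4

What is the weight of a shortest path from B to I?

Comparing a few candidate routes:
B-G-I: 1 + 3 = 4
B-G-A-I: 1 + 3 + 4 = 8
B-G-D-A-I: 1 + 4 + 2 + 4 = 11
B-G-H-D-A-I: 1 + 1 + 1 + 2 + 4 = 9
B-I: 18
Best route has total 4.

4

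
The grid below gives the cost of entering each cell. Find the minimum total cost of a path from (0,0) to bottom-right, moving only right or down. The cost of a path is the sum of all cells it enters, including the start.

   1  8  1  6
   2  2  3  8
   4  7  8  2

Path [0,0] [1,0] [1,1] [1,2] [1,3] [2,3]: 1 + 2 + 2 + 3 + 8 + 2 = 18.
(Top row then right column would cost 26.)

18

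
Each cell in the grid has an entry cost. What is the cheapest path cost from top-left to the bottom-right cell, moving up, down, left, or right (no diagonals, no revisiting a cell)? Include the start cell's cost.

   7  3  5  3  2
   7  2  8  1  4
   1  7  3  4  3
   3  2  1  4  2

Best path: r0c0 r1c0 r2c0 r3c0 r3c1 r3c2 r3c3 r3c4
Cost: 7 + 7 + 1 + 3 + 2 + 1 + 4 + 2 = 27

27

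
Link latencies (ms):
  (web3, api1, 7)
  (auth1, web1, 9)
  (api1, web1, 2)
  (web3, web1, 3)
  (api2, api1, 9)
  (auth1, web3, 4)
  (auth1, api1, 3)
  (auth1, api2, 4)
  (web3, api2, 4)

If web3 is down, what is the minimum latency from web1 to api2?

9

Routes from web1 to api2 avoiding web3:
web1-auth1-api2: 9 + 4 = 13
web1-auth1-api1-api2: 9 + 3 + 9 = 21
web1-api1-auth1-api2: 2 + 3 + 4 = 9
web1-api1-api2: 2 + 9 = 11
Shortest: 9 ms.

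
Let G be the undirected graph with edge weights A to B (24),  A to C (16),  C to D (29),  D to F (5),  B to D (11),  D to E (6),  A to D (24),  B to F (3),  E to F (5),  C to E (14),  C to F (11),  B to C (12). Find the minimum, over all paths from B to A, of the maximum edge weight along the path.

A few of the B→A routes:
B - D - F - C - A: max(11, 5, 11, 16) = 16
B - C - A: max(12, 16) = 16
B - D - E - C - A: max(11, 6, 14, 16) = 16
B - D - E - F - C - A: max(11, 6, 5, 11, 16) = 16
Smallest bottleneck: 16.

16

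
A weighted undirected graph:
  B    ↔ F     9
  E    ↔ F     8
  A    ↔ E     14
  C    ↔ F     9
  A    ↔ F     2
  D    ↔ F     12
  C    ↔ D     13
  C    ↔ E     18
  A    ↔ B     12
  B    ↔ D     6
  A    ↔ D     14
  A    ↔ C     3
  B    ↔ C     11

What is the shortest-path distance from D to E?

Checking several routes:
D → B → F → E: 6 + 9 + 8 = 23
D → B → A → F → E: 6 + 12 + 2 + 8 = 28
D → F → E: 12 + 8 = 20
D → A → F → E: 14 + 2 + 8 = 24
D → C → A → F → E: 13 + 3 + 2 + 8 = 26
Shortest: 20.

20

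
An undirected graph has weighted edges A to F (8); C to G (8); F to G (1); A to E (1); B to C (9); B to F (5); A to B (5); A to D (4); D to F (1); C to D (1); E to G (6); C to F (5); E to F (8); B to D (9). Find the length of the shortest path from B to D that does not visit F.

9

Checking several routes:
B→D: 9
B→C→D: 9 + 1 = 10
B→A→D: 5 + 4 = 9
The minimum is 9.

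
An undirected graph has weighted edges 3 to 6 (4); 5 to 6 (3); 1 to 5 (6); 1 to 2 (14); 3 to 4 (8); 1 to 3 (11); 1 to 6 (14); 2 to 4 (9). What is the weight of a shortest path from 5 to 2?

Comparing a few candidate routes:
5 -> 6 -> 3 -> 1 -> 2: 3 + 4 + 11 + 14 = 32
5 -> 6 -> 1 -> 2: 3 + 14 + 14 = 31
5 -> 1 -> 2: 6 + 14 = 20
5 -> 6 -> 3 -> 4 -> 2: 3 + 4 + 8 + 9 = 24
The minimum is 20.

20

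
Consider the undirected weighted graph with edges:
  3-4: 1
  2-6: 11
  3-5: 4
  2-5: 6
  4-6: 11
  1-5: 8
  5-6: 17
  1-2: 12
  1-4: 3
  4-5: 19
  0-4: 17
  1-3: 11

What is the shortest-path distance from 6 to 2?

Some routes from 6 to 2:
6 → 4 → 3 → 5 → 2: 11 + 1 + 4 + 6 = 22
6 → 5 → 2: 17 + 6 = 23
6 → 2: 11
Shortest: 11.

11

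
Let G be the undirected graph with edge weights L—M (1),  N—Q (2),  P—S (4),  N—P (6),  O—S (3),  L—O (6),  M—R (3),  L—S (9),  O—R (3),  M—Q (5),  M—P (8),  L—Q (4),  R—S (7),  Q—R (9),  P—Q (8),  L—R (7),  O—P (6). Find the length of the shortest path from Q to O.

Some routes from Q to O:
Q - L - M - R - O: 4 + 1 + 3 + 3 = 11
Q - L - O: 4 + 6 = 10
Q - M - R - O: 5 + 3 + 3 = 11
The minimum is 10.

10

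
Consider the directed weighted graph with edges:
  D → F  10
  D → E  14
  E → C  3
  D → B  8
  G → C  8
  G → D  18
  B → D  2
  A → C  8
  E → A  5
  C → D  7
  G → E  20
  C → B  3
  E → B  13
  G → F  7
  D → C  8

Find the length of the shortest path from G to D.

Comparing a few candidate routes:
G→C→D: 8 + 7 = 15
G→C→B→D: 8 + 3 + 2 = 13
G→D: 18
G→E→C→B→D: 20 + 3 + 3 + 2 = 28
Shortest: 13.

13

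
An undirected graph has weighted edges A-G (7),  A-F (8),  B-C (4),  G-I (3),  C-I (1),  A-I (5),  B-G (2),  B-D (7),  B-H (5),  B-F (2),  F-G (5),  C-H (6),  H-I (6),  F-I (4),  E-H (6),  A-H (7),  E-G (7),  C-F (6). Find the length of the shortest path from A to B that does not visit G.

Some routes from A to B avoiding G:
A - I - C - B: 5 + 1 + 4 = 10
A - I - F - B: 5 + 4 + 2 = 11
A - F - B: 8 + 2 = 10
The minimum is 10.

10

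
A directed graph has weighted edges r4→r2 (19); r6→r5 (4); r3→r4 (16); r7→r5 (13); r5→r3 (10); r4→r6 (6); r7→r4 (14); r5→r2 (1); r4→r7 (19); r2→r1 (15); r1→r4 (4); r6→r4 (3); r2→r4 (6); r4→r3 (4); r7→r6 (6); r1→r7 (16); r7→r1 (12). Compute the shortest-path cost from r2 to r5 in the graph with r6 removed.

38

Paths from r2 to r5 avoiding r6:
r2 - r1 - r4 - r7 - r5: 15 + 4 + 19 + 13 = 51
r2 - r4 - r7 - r5: 6 + 19 + 13 = 38
r2 - r1 - r7 - r5: 15 + 16 + 13 = 44
The minimum is 38.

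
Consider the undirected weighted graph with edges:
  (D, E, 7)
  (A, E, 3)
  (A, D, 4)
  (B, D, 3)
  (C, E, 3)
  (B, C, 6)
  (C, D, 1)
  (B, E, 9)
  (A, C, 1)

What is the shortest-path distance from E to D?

Comparing a few candidate routes:
E-D: 7
E-A-C-D: 3 + 1 + 1 = 5
E-C-D: 3 + 1 = 4
Shortest: 4.

4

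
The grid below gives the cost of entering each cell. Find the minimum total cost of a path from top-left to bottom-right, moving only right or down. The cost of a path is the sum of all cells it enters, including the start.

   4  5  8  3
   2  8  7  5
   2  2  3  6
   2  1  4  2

Cheapest: r0c0 r1c0 r2c0 r2c1 r3c1 r3c2 r3c3
  4 + 2 + 2 + 2 + 1 + 4 + 2 = 17
(Top row then right column would cost 33.)

17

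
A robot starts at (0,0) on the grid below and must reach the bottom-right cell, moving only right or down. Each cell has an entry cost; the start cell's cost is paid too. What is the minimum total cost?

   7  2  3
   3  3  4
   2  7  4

20

One optimal route is [0,0] → [0,1] → [0,2] → [1,2] → [2,2].
Its cost is 7 + 2 + 3 + 4 + 4 = 20.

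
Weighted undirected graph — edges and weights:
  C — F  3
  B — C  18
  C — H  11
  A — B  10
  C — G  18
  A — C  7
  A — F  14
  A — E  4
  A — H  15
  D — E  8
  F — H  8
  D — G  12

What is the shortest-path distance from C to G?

18

Checking several routes:
C-F-A-E-D-G: 3 + 14 + 4 + 8 + 12 = 41
C-F-H-A-E-D-G: 3 + 8 + 15 + 4 + 8 + 12 = 50
C-G: 18
C-H-A-E-D-G: 11 + 15 + 4 + 8 + 12 = 50
C-A-E-D-G: 7 + 4 + 8 + 12 = 31
C-B-A-E-D-G: 18 + 10 + 4 + 8 + 12 = 52
The minimum is 18.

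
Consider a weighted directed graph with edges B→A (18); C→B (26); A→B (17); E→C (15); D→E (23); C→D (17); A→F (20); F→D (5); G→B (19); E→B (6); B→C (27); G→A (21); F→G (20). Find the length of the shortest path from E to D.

32

Paths from E to D:
E → C → B → A → F → D: 15 + 26 + 18 + 20 + 5 = 84
E → B → A → F → D: 6 + 18 + 20 + 5 = 49
E → B → C → D: 6 + 27 + 17 = 50
E → C → D: 15 + 17 = 32
Best route has total 32.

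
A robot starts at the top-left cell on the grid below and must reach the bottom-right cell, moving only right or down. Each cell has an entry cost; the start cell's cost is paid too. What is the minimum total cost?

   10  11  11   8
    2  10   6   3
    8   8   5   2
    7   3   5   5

38

Take [0,0] → [1,0] → [1,1] → [1,2] → [1,3] → [2,3] → [3,3] for a total of 10 + 2 + 10 + 6 + 3 + 2 + 5 = 38.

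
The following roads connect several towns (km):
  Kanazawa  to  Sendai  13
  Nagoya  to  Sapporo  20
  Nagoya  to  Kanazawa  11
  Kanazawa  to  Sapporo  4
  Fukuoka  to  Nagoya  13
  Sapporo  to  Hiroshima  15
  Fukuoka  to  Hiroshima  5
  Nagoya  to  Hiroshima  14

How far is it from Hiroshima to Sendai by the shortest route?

32

Comparing a few candidate routes:
Hiroshima - Nagoya - Sapporo - Kanazawa - Sendai: 14 + 20 + 4 + 13 = 51
Hiroshima - Sapporo - Kanazawa - Sendai: 15 + 4 + 13 = 32
Hiroshima - Fukuoka - Nagoya - Kanazawa - Sendai: 5 + 13 + 11 + 13 = 42
Hiroshima - Nagoya - Kanazawa - Sendai: 14 + 11 + 13 = 38
Shortest: 32 km.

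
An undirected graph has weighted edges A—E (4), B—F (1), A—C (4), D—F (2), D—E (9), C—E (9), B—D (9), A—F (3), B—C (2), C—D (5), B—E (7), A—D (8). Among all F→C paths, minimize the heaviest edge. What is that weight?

2

Checking several routes:
F - D - C: max(2, 5) = 5
F - A - C: max(3, 4) = 4
F - B - E - A - C: max(1, 7, 4, 4) = 7
F - B - C: max(1, 2) = 2
Smallest bottleneck: 2.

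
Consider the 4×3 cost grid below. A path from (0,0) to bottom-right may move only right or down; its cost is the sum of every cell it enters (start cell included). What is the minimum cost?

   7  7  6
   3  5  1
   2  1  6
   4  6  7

26

Cheapest: [0,0] -> [1,0] -> [2,0] -> [2,1] -> [2,2] -> [3,2]
  7 + 3 + 2 + 1 + 6 + 7 = 26
(Top row then right column would cost 34.)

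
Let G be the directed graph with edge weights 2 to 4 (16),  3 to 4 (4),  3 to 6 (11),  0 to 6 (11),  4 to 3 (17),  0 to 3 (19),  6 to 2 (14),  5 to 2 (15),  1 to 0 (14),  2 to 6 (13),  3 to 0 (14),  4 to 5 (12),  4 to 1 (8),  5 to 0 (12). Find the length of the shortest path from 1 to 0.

14

Paths from 1 to 0:
1 → 0: 14
Best route has total 14.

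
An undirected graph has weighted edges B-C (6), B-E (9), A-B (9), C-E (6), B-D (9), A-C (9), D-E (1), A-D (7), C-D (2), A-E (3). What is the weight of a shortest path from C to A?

A few of the C→A routes:
C → D → E → A: 2 + 1 + 3 = 6
C → A: 9
C → D → A: 2 + 7 = 9
Shortest: 6.

6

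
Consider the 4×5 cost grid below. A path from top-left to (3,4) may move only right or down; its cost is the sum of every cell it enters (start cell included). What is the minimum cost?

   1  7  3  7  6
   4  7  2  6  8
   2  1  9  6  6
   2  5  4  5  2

Take r0c0 -> r1c0 -> r2c0 -> r2c1 -> r3c1 -> r3c2 -> r3c3 -> r3c4 for a total of 1 + 4 + 2 + 1 + 5 + 4 + 5 + 2 = 24.
For comparison, the top-then-right route costs 40.

24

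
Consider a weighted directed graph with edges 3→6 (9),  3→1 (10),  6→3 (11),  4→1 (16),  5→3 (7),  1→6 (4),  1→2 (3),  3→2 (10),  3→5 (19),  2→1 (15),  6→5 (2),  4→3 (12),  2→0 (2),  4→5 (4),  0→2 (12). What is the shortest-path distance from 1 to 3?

Routes from 1 to 3:
1-6-5-3: 4 + 2 + 7 = 13
1-6-3: 4 + 11 = 15
Best route has total 13.

13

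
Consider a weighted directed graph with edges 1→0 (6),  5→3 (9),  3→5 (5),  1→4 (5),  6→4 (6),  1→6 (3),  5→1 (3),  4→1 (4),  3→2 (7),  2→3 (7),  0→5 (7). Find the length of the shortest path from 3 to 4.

13

Routes from 3 to 4:
3 - 5 - 1 - 4: 5 + 3 + 5 = 13
3 - 5 - 1 - 6 - 4: 5 + 3 + 3 + 6 = 17
The minimum is 13.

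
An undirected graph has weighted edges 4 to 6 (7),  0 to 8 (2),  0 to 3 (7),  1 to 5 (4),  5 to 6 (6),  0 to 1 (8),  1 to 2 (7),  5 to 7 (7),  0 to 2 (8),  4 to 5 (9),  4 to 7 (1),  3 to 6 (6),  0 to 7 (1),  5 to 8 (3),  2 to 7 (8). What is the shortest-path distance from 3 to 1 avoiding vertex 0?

Comparing a few candidate routes:
3-6-5-1: 6 + 6 + 4 = 16
3-6-4-7-5-1: 6 + 7 + 1 + 7 + 4 = 25
3-6-4-5-1: 6 + 7 + 9 + 4 = 26
Shortest: 16.

16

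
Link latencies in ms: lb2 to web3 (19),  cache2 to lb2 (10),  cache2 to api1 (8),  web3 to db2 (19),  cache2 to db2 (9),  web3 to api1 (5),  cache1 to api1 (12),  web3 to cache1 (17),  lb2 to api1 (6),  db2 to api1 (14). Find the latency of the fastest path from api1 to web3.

A few of the api1→web3 routes:
api1 → cache1 → web3: 12 + 17 = 29
api1 → web3: 5
api1 → lb2 → web3: 6 + 19 = 25
Best route has total 5 ms.

5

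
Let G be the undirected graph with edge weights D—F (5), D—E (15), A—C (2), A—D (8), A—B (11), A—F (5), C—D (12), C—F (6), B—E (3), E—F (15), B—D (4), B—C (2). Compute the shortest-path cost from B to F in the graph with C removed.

Comparing a few candidate routes:
B → D → F: 4 + 5 = 9
B → E → F: 3 + 15 = 18
B → A → F: 11 + 5 = 16
B → D → A → F: 4 + 8 + 5 = 17
Shortest: 9.

9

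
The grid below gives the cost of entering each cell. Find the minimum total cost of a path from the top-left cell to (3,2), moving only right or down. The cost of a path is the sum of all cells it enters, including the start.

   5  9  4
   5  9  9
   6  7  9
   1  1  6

24

One optimal route is (0,0) (1,0) (2,0) (3,0) (3,1) (3,2).
Its cost is 5 + 5 + 6 + 1 + 1 + 6 = 24.
(Top row then right column would cost 42.)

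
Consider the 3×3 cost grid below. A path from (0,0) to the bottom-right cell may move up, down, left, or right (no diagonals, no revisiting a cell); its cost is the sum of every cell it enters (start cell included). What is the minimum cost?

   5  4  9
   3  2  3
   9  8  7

Path r0c0→r1c0→r1c1→r1c2→r2c2: 5 + 3 + 2 + 3 + 7 = 20.

20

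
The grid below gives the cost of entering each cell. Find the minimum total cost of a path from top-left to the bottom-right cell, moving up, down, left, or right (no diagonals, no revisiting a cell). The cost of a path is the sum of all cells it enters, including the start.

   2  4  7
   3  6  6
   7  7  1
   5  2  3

21

Take r0c0→r1c0→r1c1→r1c2→r2c2→r3c2 for a total of 2 + 3 + 6 + 6 + 1 + 3 = 21.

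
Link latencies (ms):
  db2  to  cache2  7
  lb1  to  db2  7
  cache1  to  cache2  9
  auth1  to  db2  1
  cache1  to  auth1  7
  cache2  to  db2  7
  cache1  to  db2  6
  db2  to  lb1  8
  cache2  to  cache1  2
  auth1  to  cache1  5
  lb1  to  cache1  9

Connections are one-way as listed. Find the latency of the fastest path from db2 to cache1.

9

Paths from db2 to cache1:
db2 - lb1 - cache1: 8 + 9 = 17
db2 - cache2 - cache1: 7 + 2 = 9
The minimum is 9 ms.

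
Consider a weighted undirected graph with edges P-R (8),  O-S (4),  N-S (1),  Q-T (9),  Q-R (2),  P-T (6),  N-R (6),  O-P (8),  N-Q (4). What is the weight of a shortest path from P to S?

12

Candidate routes:
P - T - Q - R - N - S: 6 + 9 + 2 + 6 + 1 = 24
P - T - Q - N - S: 6 + 9 + 4 + 1 = 20
P - O - S: 8 + 4 = 12
P - R - N - S: 8 + 6 + 1 = 15
P - R - Q - N - S: 8 + 2 + 4 + 1 = 15
The minimum is 12.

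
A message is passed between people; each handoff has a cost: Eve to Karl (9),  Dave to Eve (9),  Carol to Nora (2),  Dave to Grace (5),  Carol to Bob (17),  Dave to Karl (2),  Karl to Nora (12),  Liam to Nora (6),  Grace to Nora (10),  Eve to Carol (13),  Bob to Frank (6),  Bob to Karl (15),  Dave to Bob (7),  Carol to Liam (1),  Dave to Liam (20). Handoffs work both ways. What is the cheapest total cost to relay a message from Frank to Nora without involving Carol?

Comparing a few candidate routes:
Frank → Bob → Karl → Dave → Grace → Nora: 6 + 15 + 2 + 5 + 10 = 38
Frank → Bob → Dave → Grace → Nora: 6 + 7 + 5 + 10 = 28
Frank → Bob → Dave → Karl → Nora: 6 + 7 + 2 + 12 = 27
Frank → Bob → Karl → Nora: 6 + 15 + 12 = 33
Frank → Bob → Dave → Liam → Nora: 6 + 7 + 20 + 6 = 39
Best route has total 27.

27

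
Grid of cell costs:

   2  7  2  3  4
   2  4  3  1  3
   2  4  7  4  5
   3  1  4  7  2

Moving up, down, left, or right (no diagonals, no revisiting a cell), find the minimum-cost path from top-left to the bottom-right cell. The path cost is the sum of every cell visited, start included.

22

Take r0c0→r1c0→r1c1→r1c2→r1c3→r1c4→r2c4→r3c4 for a total of 2 + 2 + 4 + 3 + 1 + 3 + 5 + 2 = 22.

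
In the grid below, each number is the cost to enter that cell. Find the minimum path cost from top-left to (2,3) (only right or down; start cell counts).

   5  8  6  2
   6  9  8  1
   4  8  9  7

Best path: [0,0] -> [0,1] -> [0,2] -> [0,3] -> [1,3] -> [2,3]
Cost: 5 + 8 + 6 + 2 + 1 + 7 = 29

29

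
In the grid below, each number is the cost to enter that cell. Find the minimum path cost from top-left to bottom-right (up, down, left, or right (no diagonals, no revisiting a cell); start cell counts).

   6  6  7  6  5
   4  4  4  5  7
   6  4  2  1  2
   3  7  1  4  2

Take (0,0) → (1,0) → (1,1) → (1,2) → (2,2) → (2,3) → (2,4) → (3,4) for a total of 6 + 4 + 4 + 4 + 2 + 1 + 2 + 2 = 25.

25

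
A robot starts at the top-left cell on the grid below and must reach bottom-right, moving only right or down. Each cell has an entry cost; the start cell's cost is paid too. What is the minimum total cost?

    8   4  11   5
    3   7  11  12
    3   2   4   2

One optimal route is r0c0 r1c0 r2c0 r2c1 r2c2 r2c3.
Its cost is 8 + 3 + 3 + 2 + 4 + 2 = 22.
(Top row then right column would cost 42.)

22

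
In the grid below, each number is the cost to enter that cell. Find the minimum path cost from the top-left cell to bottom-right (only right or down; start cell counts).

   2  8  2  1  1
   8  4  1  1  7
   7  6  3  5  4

One optimal route is r0c0 → r0c1 → r0c2 → r0c3 → r1c3 → r2c3 → r2c4.
Its cost is 2 + 8 + 2 + 1 + 1 + 5 + 4 = 23.
For comparison, the top-then-right route costs 25.

23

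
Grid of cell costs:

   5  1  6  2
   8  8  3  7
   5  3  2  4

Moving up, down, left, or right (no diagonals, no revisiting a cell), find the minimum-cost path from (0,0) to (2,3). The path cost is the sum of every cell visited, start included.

21

Take (0,0)→(0,1)→(0,2)→(1,2)→(2,2)→(2,3) for a total of 5 + 1 + 6 + 3 + 2 + 4 = 21.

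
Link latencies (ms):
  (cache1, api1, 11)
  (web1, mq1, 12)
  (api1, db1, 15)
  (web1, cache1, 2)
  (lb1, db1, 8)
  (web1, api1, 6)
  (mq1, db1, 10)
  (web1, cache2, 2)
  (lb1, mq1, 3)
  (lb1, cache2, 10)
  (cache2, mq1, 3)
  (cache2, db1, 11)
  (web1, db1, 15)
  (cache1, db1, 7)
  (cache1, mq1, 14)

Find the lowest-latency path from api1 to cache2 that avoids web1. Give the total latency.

A few of the api1→cache2 routes:
api1 -> db1 -> mq1 -> cache2: 15 + 10 + 3 = 28
api1 -> db1 -> cache2: 15 + 11 = 26
api1 -> cache1 -> db1 -> cache2: 11 + 7 + 11 = 29
api1 -> cache1 -> mq1 -> cache2: 11 + 14 + 3 = 28
Best route has total 26 ms.

26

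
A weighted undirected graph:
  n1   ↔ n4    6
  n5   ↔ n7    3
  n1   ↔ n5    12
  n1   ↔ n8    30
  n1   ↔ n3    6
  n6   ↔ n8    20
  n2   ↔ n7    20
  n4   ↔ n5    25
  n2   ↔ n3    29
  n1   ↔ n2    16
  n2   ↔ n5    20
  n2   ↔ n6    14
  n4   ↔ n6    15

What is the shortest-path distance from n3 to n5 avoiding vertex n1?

Routes from n3 to n5 avoiding n1:
n3→n2→n6→n4→n5: 29 + 14 + 15 + 25 = 83
n3→n2→n5: 29 + 20 = 49
n3→n2→n7→n5: 29 + 20 + 3 = 52
Shortest: 49.

49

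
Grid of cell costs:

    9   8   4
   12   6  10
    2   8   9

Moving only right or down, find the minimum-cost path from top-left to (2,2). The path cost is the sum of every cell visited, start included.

Take r0c0 -> r0c1 -> r0c2 -> r1c2 -> r2c2 for a total of 9 + 8 + 4 + 10 + 9 = 40.

40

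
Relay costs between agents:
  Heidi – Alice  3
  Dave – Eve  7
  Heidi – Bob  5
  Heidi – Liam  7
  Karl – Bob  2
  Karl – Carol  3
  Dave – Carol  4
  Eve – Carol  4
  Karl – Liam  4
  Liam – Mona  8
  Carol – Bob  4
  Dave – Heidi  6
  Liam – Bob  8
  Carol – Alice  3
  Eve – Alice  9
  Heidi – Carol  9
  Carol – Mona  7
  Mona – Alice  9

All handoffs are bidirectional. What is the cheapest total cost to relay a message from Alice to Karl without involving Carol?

Checking several routes:
Alice→Heidi→Liam→Karl: 3 + 7 + 4 = 14
Alice→Heidi→Bob→Karl: 3 + 5 + 2 = 10
Alice→Mona→Liam→Bob→Karl: 9 + 8 + 8 + 2 = 27
Alice→Mona→Liam→Karl: 9 + 8 + 4 = 21
Alice→Heidi→Liam→Bob→Karl: 3 + 7 + 8 + 2 = 20
Alice→Heidi→Bob→Liam→Karl: 3 + 5 + 8 + 4 = 20
The minimum is 10.

10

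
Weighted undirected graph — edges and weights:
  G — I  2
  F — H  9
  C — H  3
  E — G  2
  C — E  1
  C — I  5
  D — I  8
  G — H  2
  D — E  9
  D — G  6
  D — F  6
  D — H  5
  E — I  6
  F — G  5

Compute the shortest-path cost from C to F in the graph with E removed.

Some routes from C to F avoiding E:
C-I-G-F: 5 + 2 + 5 = 12
C-H-G-F: 3 + 2 + 5 = 10
C-H-F: 3 + 9 = 12
The minimum is 10.

10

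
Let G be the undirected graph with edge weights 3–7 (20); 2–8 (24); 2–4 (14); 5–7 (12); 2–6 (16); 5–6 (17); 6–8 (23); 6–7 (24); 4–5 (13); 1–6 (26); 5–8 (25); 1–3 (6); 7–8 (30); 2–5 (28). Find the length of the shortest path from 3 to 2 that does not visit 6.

A few of the 3→2 routes:
3 -> 7 -> 8 -> 5 -> 4 -> 2: 20 + 30 + 25 + 13 + 14 = 102
3 -> 7 -> 8 -> 2: 20 + 30 + 24 = 74
3 -> 7 -> 5 -> 2: 20 + 12 + 28 = 60
3 -> 7 -> 5 -> 8 -> 2: 20 + 12 + 25 + 24 = 81
3 -> 7 -> 5 -> 4 -> 2: 20 + 12 + 13 + 14 = 59
Best route has total 59.

59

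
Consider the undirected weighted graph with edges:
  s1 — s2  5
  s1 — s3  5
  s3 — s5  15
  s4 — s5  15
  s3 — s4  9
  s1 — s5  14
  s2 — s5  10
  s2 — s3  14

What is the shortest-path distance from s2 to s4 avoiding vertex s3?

Paths from s2 to s4 avoiding s3:
s2→s5→s4: 10 + 15 = 25
s2→s1→s5→s4: 5 + 14 + 15 = 34
The minimum is 25.

25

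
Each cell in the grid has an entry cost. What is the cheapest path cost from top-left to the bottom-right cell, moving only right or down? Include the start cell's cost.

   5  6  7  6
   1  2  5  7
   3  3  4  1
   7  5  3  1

17

Take (0,0)→(1,0)→(1,1)→(2,1)→(2,2)→(2,3)→(3,3) for a total of 5 + 1 + 2 + 3 + 4 + 1 + 1 = 17.
For comparison, the top-then-right route costs 33.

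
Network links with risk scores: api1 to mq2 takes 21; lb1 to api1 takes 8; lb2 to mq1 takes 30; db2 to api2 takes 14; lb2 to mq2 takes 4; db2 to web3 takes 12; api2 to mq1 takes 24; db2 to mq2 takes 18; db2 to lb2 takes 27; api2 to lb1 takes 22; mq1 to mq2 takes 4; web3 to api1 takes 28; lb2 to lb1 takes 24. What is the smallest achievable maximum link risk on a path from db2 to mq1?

18

Comparing a few candidate routes:
db2-api2-mq1: max(14, 24) = 24
db2-mq2-mq1: max(18, 4) = 18
db2-api2-lb1-api1-mq2-mq1: max(14, 22, 8, 21, 4) = 22
db2-api2-lb1-lb2-mq2-mq1: max(14, 22, 24, 4, 4) = 24
The minimum achievable maximum is 18.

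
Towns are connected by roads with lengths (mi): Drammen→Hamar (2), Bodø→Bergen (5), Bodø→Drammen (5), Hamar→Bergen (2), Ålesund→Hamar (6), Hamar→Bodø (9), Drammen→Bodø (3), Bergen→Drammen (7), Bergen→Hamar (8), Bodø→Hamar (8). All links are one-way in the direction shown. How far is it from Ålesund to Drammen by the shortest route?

Candidate routes:
Ålesund→Hamar→Bodø→Drammen: 6 + 9 + 5 = 20
Ålesund→Hamar→Bodø→Bergen→Drammen: 6 + 9 + 5 + 7 = 27
Ålesund→Hamar→Bergen→Drammen: 6 + 2 + 7 = 15
The minimum is 15 mi.

15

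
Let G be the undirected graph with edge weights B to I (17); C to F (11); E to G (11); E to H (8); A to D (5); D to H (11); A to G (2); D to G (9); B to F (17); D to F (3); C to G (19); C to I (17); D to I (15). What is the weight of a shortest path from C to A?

19

Some routes from C to A:
C - G - A: 19 + 2 = 21
C - F - D - G - A: 11 + 3 + 9 + 2 = 25
C - G - D - A: 19 + 9 + 5 = 33
C - F - D - A: 11 + 3 + 5 = 19
Shortest: 19.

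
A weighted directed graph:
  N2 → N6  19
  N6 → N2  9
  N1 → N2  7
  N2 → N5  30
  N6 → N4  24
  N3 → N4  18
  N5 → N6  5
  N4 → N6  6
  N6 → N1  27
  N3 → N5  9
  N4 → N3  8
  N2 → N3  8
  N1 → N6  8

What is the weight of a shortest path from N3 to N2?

23

Candidate routes:
N3-N4-N6-N2: 18 + 6 + 9 = 33
N3-N4-N6-N1-N2: 18 + 6 + 27 + 7 = 58
N3-N5-N6-N1-N2: 9 + 5 + 27 + 7 = 48
N3-N5-N6-N2: 9 + 5 + 9 = 23
Best route has total 23.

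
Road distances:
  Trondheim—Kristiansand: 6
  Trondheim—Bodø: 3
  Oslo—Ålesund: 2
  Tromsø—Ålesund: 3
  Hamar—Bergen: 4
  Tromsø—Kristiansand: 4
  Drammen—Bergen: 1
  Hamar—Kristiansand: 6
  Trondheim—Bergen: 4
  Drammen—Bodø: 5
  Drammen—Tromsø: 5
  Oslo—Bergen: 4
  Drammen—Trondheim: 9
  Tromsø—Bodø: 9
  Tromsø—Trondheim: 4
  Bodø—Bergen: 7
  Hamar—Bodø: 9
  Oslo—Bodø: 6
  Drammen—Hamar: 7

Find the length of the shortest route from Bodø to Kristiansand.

A few of the Bodø→Kristiansand routes:
Bodø→Trondheim→Kristiansand: 3 + 6 = 9
Bodø→Tromsø→Kristiansand: 9 + 4 = 13
Bodø→Trondheim→Tromsø→Kristiansand: 3 + 4 + 4 = 11
Bodø→Drammen→Tromsø→Kristiansand: 5 + 5 + 4 = 14
The minimum is 9.

9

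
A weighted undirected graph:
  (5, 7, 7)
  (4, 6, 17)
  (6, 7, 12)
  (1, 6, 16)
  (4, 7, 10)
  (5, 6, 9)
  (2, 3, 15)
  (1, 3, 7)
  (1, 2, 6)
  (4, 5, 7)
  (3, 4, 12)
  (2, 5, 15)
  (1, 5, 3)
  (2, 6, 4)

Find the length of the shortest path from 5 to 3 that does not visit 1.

19

Checking several routes:
5 → 6 → 2 → 3: 9 + 4 + 15 = 28
5 → 7 → 6 → 2 → 3: 7 + 12 + 4 + 15 = 38
5 → 7 → 4 → 3: 7 + 10 + 12 = 29
5 → 2 → 3: 15 + 15 = 30
5 → 4 → 3: 7 + 12 = 19
Best route has total 19.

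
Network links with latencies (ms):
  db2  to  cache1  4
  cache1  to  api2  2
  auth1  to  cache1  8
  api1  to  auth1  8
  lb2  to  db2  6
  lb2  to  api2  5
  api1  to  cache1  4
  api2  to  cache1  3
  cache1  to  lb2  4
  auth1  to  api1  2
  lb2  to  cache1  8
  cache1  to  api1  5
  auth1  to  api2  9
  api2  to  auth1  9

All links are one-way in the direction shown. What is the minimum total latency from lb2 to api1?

A few of the lb2→api1 routes:
lb2 -> api2 -> auth1 -> api1: 5 + 9 + 2 = 16
lb2 -> db2 -> cache1 -> api1: 6 + 4 + 5 = 15
lb2 -> api2 -> cache1 -> api1: 5 + 3 + 5 = 13
lb2 -> cache1 -> api1: 8 + 5 = 13
Best route has total 13 ms.

13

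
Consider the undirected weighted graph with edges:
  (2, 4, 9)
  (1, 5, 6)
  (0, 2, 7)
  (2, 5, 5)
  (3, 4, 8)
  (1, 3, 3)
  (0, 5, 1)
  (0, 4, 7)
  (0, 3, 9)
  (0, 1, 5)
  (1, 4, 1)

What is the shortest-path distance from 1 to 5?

6

A few of the 1→5 routes:
1 → 3 → 0 → 5: 3 + 9 + 1 = 13
1 → 0 → 5: 5 + 1 = 6
1 → 4 → 2 → 5: 1 + 9 + 5 = 15
1 → 5: 6
1 → 4 → 0 → 5: 1 + 7 + 1 = 9
The minimum is 6.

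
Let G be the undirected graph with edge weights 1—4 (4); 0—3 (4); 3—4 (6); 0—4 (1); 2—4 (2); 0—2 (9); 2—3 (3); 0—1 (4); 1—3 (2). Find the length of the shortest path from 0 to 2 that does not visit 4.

Candidate routes:
0 - 3 - 2: 4 + 3 = 7
0 - 2: 9
0 - 1 - 3 - 2: 4 + 2 + 3 = 9
Shortest: 7.

7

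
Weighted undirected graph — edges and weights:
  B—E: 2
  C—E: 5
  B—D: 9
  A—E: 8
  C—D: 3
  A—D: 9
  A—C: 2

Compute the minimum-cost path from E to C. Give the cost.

Paths from E to C:
E→B→D→A→C: 2 + 9 + 9 + 2 = 22
E→C: 5
E→B→D→C: 2 + 9 + 3 = 14
E→A→C: 8 + 2 = 10
E→A→D→C: 8 + 9 + 3 = 20
The minimum is 5.

5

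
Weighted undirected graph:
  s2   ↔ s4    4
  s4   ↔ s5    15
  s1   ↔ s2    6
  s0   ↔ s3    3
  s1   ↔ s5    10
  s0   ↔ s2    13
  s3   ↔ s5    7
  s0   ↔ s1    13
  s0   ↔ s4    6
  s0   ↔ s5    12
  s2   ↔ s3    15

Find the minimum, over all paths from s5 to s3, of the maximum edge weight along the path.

7

Some routes from s5 to s3:
s5 → s1 → s0 → s3: max(10, 13, 3) = 13
s5 → s1 → s2 → s4 → s0 → s3: max(10, 6, 4, 6, 3) = 10
s5 → s3: max(7) = 7
s5 → s1 → s2 → s0 → s3: max(10, 6, 13, 3) = 13
s5 → s0 → s1 → s2 → s3: max(12, 13, 6, 15) = 15
s5 → s0 → s3: max(12, 3) = 12
The minimum achievable maximum is 7.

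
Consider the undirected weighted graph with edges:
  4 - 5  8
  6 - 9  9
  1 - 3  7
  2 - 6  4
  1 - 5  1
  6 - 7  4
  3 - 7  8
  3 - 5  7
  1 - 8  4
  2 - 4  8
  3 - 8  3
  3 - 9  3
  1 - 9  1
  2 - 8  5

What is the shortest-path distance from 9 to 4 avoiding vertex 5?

18

A few of the 9→4 routes:
9 → 6 → 2 → 4: 9 + 4 + 8 = 21
9 → 3 → 8 → 2 → 4: 3 + 3 + 5 + 8 = 19
9 → 1 → 3 → 8 → 2 → 4: 1 + 7 + 3 + 5 + 8 = 24
9 → 3 → 1 → 8 → 2 → 4: 3 + 7 + 4 + 5 + 8 = 27
9 → 3 → 7 → 6 → 2 → 4: 3 + 8 + 4 + 4 + 8 = 27
9 → 1 → 8 → 2 → 4: 1 + 4 + 5 + 8 = 18
The minimum is 18.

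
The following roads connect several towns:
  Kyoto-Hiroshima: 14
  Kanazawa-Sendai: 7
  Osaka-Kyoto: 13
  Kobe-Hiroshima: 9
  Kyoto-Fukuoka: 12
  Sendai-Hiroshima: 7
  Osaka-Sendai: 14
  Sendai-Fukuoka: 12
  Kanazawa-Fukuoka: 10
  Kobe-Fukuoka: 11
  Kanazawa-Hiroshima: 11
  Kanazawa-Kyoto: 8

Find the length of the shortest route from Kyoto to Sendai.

15

Checking several routes:
Kyoto -> Hiroshima -> Sendai: 14 + 7 = 21
Kyoto -> Kanazawa -> Sendai: 8 + 7 = 15
Kyoto -> Fukuoka -> Sendai: 12 + 12 = 24
Best route has total 15.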